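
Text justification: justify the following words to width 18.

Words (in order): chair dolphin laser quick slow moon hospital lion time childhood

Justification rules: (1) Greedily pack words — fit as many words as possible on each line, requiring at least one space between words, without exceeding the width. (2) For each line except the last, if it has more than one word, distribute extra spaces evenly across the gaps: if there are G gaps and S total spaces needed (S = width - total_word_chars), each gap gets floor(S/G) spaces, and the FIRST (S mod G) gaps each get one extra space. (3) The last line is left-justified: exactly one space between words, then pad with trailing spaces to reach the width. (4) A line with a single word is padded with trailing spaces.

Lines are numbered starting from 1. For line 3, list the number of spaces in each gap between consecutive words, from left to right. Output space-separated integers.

Answer: 1 1

Derivation:
Line 1: ['chair', 'dolphin'] (min_width=13, slack=5)
Line 2: ['laser', 'quick', 'slow'] (min_width=16, slack=2)
Line 3: ['moon', 'hospital', 'lion'] (min_width=18, slack=0)
Line 4: ['time', 'childhood'] (min_width=14, slack=4)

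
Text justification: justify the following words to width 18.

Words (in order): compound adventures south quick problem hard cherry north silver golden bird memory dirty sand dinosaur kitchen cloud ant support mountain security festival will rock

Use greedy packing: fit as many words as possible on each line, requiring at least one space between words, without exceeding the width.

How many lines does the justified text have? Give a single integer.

Line 1: ['compound'] (min_width=8, slack=10)
Line 2: ['adventures', 'south'] (min_width=16, slack=2)
Line 3: ['quick', 'problem', 'hard'] (min_width=18, slack=0)
Line 4: ['cherry', 'north'] (min_width=12, slack=6)
Line 5: ['silver', 'golden', 'bird'] (min_width=18, slack=0)
Line 6: ['memory', 'dirty', 'sand'] (min_width=17, slack=1)
Line 7: ['dinosaur', 'kitchen'] (min_width=16, slack=2)
Line 8: ['cloud', 'ant', 'support'] (min_width=17, slack=1)
Line 9: ['mountain', 'security'] (min_width=17, slack=1)
Line 10: ['festival', 'will', 'rock'] (min_width=18, slack=0)
Total lines: 10

Answer: 10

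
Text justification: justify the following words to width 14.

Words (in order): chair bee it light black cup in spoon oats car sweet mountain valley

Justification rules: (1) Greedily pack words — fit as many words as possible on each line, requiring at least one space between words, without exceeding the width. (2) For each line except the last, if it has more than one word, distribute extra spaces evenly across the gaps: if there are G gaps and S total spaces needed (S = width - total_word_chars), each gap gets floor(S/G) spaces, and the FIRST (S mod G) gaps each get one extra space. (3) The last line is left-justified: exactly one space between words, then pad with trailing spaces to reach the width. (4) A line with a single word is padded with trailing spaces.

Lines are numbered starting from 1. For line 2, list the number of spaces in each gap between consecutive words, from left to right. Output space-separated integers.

Line 1: ['chair', 'bee', 'it'] (min_width=12, slack=2)
Line 2: ['light', 'black'] (min_width=11, slack=3)
Line 3: ['cup', 'in', 'spoon'] (min_width=12, slack=2)
Line 4: ['oats', 'car', 'sweet'] (min_width=14, slack=0)
Line 5: ['mountain'] (min_width=8, slack=6)
Line 6: ['valley'] (min_width=6, slack=8)

Answer: 4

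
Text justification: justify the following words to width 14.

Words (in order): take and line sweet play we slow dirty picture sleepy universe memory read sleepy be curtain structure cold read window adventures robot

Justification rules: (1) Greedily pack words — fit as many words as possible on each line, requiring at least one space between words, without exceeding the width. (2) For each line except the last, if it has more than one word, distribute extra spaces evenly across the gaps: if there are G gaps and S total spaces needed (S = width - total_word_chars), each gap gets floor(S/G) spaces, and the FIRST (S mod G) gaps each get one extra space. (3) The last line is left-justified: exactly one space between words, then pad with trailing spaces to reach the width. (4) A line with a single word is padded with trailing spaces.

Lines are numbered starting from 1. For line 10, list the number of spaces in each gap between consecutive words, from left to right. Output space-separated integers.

Line 1: ['take', 'and', 'line'] (min_width=13, slack=1)
Line 2: ['sweet', 'play', 'we'] (min_width=13, slack=1)
Line 3: ['slow', 'dirty'] (min_width=10, slack=4)
Line 4: ['picture', 'sleepy'] (min_width=14, slack=0)
Line 5: ['universe'] (min_width=8, slack=6)
Line 6: ['memory', 'read'] (min_width=11, slack=3)
Line 7: ['sleepy', 'be'] (min_width=9, slack=5)
Line 8: ['curtain'] (min_width=7, slack=7)
Line 9: ['structure', 'cold'] (min_width=14, slack=0)
Line 10: ['read', 'window'] (min_width=11, slack=3)
Line 11: ['adventures'] (min_width=10, slack=4)
Line 12: ['robot'] (min_width=5, slack=9)

Answer: 4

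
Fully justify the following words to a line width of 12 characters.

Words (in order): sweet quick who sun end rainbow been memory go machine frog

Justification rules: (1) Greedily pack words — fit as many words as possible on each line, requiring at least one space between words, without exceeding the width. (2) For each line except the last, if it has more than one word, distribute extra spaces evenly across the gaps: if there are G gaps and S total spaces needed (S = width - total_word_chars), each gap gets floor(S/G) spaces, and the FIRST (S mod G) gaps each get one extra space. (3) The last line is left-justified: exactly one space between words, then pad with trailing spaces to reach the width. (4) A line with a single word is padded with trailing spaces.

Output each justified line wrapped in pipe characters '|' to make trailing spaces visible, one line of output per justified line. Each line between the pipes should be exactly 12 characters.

Answer: |sweet  quick|
|who  sun end|
|rainbow been|
|memory    go|
|machine frog|

Derivation:
Line 1: ['sweet', 'quick'] (min_width=11, slack=1)
Line 2: ['who', 'sun', 'end'] (min_width=11, slack=1)
Line 3: ['rainbow', 'been'] (min_width=12, slack=0)
Line 4: ['memory', 'go'] (min_width=9, slack=3)
Line 5: ['machine', 'frog'] (min_width=12, slack=0)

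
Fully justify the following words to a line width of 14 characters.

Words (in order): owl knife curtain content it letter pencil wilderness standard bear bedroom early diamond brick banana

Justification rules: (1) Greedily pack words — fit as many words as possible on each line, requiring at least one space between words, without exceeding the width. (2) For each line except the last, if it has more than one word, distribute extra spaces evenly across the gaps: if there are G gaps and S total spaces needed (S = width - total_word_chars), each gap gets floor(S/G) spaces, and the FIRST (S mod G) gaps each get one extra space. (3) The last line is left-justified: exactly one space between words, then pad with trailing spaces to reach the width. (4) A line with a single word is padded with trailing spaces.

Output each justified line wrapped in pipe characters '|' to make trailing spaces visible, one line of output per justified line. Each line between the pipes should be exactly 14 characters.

Answer: |owl      knife|
|curtain       |
|content     it|
|letter  pencil|
|wilderness    |
|standard  bear|
|bedroom  early|
|diamond  brick|
|banana        |

Derivation:
Line 1: ['owl', 'knife'] (min_width=9, slack=5)
Line 2: ['curtain'] (min_width=7, slack=7)
Line 3: ['content', 'it'] (min_width=10, slack=4)
Line 4: ['letter', 'pencil'] (min_width=13, slack=1)
Line 5: ['wilderness'] (min_width=10, slack=4)
Line 6: ['standard', 'bear'] (min_width=13, slack=1)
Line 7: ['bedroom', 'early'] (min_width=13, slack=1)
Line 8: ['diamond', 'brick'] (min_width=13, slack=1)
Line 9: ['banana'] (min_width=6, slack=8)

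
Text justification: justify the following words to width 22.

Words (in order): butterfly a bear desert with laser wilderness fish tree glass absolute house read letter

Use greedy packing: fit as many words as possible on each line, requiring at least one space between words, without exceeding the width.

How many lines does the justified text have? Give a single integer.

Line 1: ['butterfly', 'a', 'bear'] (min_width=16, slack=6)
Line 2: ['desert', 'with', 'laser'] (min_width=17, slack=5)
Line 3: ['wilderness', 'fish', 'tree'] (min_width=20, slack=2)
Line 4: ['glass', 'absolute', 'house'] (min_width=20, slack=2)
Line 5: ['read', 'letter'] (min_width=11, slack=11)
Total lines: 5

Answer: 5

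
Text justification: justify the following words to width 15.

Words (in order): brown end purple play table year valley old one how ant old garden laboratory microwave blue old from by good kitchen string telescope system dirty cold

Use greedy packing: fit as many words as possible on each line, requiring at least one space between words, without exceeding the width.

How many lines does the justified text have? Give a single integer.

Line 1: ['brown', 'end'] (min_width=9, slack=6)
Line 2: ['purple', 'play'] (min_width=11, slack=4)
Line 3: ['table', 'year'] (min_width=10, slack=5)
Line 4: ['valley', 'old', 'one'] (min_width=14, slack=1)
Line 5: ['how', 'ant', 'old'] (min_width=11, slack=4)
Line 6: ['garden'] (min_width=6, slack=9)
Line 7: ['laboratory'] (min_width=10, slack=5)
Line 8: ['microwave', 'blue'] (min_width=14, slack=1)
Line 9: ['old', 'from', 'by'] (min_width=11, slack=4)
Line 10: ['good', 'kitchen'] (min_width=12, slack=3)
Line 11: ['string'] (min_width=6, slack=9)
Line 12: ['telescope'] (min_width=9, slack=6)
Line 13: ['system', 'dirty'] (min_width=12, slack=3)
Line 14: ['cold'] (min_width=4, slack=11)
Total lines: 14

Answer: 14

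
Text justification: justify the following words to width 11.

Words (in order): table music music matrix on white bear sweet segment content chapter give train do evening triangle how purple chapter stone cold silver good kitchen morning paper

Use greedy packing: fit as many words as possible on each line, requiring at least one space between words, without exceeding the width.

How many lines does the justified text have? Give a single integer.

Line 1: ['table', 'music'] (min_width=11, slack=0)
Line 2: ['music'] (min_width=5, slack=6)
Line 3: ['matrix', 'on'] (min_width=9, slack=2)
Line 4: ['white', 'bear'] (min_width=10, slack=1)
Line 5: ['sweet'] (min_width=5, slack=6)
Line 6: ['segment'] (min_width=7, slack=4)
Line 7: ['content'] (min_width=7, slack=4)
Line 8: ['chapter'] (min_width=7, slack=4)
Line 9: ['give', 'train'] (min_width=10, slack=1)
Line 10: ['do', 'evening'] (min_width=10, slack=1)
Line 11: ['triangle'] (min_width=8, slack=3)
Line 12: ['how', 'purple'] (min_width=10, slack=1)
Line 13: ['chapter'] (min_width=7, slack=4)
Line 14: ['stone', 'cold'] (min_width=10, slack=1)
Line 15: ['silver', 'good'] (min_width=11, slack=0)
Line 16: ['kitchen'] (min_width=7, slack=4)
Line 17: ['morning'] (min_width=7, slack=4)
Line 18: ['paper'] (min_width=5, slack=6)
Total lines: 18

Answer: 18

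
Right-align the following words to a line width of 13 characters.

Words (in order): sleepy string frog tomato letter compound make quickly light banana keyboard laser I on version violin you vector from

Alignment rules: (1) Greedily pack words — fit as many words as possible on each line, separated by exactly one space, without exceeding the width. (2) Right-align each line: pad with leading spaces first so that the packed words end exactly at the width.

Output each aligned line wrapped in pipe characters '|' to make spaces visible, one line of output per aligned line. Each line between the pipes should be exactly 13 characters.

Line 1: ['sleepy', 'string'] (min_width=13, slack=0)
Line 2: ['frog', 'tomato'] (min_width=11, slack=2)
Line 3: ['letter'] (min_width=6, slack=7)
Line 4: ['compound', 'make'] (min_width=13, slack=0)
Line 5: ['quickly', 'light'] (min_width=13, slack=0)
Line 6: ['banana'] (min_width=6, slack=7)
Line 7: ['keyboard'] (min_width=8, slack=5)
Line 8: ['laser', 'I', 'on'] (min_width=10, slack=3)
Line 9: ['version'] (min_width=7, slack=6)
Line 10: ['violin', 'you'] (min_width=10, slack=3)
Line 11: ['vector', 'from'] (min_width=11, slack=2)

Answer: |sleepy string|
|  frog tomato|
|       letter|
|compound make|
|quickly light|
|       banana|
|     keyboard|
|   laser I on|
|      version|
|   violin you|
|  vector from|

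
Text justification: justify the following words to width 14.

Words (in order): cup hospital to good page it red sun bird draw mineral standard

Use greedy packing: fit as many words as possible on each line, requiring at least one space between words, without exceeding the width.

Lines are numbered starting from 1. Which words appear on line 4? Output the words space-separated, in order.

Line 1: ['cup', 'hospital'] (min_width=12, slack=2)
Line 2: ['to', 'good', 'page'] (min_width=12, slack=2)
Line 3: ['it', 'red', 'sun'] (min_width=10, slack=4)
Line 4: ['bird', 'draw'] (min_width=9, slack=5)
Line 5: ['mineral'] (min_width=7, slack=7)
Line 6: ['standard'] (min_width=8, slack=6)

Answer: bird draw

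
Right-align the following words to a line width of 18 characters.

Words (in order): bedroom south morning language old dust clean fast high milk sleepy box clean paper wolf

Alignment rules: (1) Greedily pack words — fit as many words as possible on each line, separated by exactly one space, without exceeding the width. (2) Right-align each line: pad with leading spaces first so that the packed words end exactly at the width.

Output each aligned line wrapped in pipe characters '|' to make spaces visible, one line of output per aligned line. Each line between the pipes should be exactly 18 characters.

Answer: |     bedroom south|
|  morning language|
|    old dust clean|
|    fast high milk|
|  sleepy box clean|
|        paper wolf|

Derivation:
Line 1: ['bedroom', 'south'] (min_width=13, slack=5)
Line 2: ['morning', 'language'] (min_width=16, slack=2)
Line 3: ['old', 'dust', 'clean'] (min_width=14, slack=4)
Line 4: ['fast', 'high', 'milk'] (min_width=14, slack=4)
Line 5: ['sleepy', 'box', 'clean'] (min_width=16, slack=2)
Line 6: ['paper', 'wolf'] (min_width=10, slack=8)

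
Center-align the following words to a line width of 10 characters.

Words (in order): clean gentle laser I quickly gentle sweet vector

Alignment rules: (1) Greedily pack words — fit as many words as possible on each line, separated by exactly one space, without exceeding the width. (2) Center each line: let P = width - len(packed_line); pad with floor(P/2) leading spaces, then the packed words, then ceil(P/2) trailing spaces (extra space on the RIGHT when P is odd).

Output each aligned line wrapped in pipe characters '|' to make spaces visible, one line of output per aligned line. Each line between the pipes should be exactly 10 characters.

Answer: |  clean   |
|  gentle  |
| laser I  |
| quickly  |
|  gentle  |
|  sweet   |
|  vector  |

Derivation:
Line 1: ['clean'] (min_width=5, slack=5)
Line 2: ['gentle'] (min_width=6, slack=4)
Line 3: ['laser', 'I'] (min_width=7, slack=3)
Line 4: ['quickly'] (min_width=7, slack=3)
Line 5: ['gentle'] (min_width=6, slack=4)
Line 6: ['sweet'] (min_width=5, slack=5)
Line 7: ['vector'] (min_width=6, slack=4)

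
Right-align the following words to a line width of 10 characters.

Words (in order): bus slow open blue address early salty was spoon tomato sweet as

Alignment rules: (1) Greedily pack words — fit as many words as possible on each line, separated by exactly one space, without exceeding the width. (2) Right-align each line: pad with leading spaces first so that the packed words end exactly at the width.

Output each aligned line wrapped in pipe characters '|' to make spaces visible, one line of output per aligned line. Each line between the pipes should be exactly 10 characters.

Line 1: ['bus', 'slow'] (min_width=8, slack=2)
Line 2: ['open', 'blue'] (min_width=9, slack=1)
Line 3: ['address'] (min_width=7, slack=3)
Line 4: ['early'] (min_width=5, slack=5)
Line 5: ['salty', 'was'] (min_width=9, slack=1)
Line 6: ['spoon'] (min_width=5, slack=5)
Line 7: ['tomato'] (min_width=6, slack=4)
Line 8: ['sweet', 'as'] (min_width=8, slack=2)

Answer: |  bus slow|
| open blue|
|   address|
|     early|
| salty was|
|     spoon|
|    tomato|
|  sweet as|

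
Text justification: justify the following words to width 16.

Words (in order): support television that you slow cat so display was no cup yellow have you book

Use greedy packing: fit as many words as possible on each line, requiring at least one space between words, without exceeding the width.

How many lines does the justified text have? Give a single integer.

Answer: 6

Derivation:
Line 1: ['support'] (min_width=7, slack=9)
Line 2: ['television', 'that'] (min_width=15, slack=1)
Line 3: ['you', 'slow', 'cat', 'so'] (min_width=15, slack=1)
Line 4: ['display', 'was', 'no'] (min_width=14, slack=2)
Line 5: ['cup', 'yellow', 'have'] (min_width=15, slack=1)
Line 6: ['you', 'book'] (min_width=8, slack=8)
Total lines: 6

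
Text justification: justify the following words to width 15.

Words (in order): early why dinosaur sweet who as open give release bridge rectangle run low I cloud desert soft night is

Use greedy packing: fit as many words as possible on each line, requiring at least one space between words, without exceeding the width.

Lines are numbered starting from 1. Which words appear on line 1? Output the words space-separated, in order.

Line 1: ['early', 'why'] (min_width=9, slack=6)
Line 2: ['dinosaur', 'sweet'] (min_width=14, slack=1)
Line 3: ['who', 'as', 'open'] (min_width=11, slack=4)
Line 4: ['give', 'release'] (min_width=12, slack=3)
Line 5: ['bridge'] (min_width=6, slack=9)
Line 6: ['rectangle', 'run'] (min_width=13, slack=2)
Line 7: ['low', 'I', 'cloud'] (min_width=11, slack=4)
Line 8: ['desert', 'soft'] (min_width=11, slack=4)
Line 9: ['night', 'is'] (min_width=8, slack=7)

Answer: early why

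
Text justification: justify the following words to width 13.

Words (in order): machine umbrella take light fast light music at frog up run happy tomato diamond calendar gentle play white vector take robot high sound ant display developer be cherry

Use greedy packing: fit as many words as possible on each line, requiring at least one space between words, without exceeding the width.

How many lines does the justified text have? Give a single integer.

Line 1: ['machine'] (min_width=7, slack=6)
Line 2: ['umbrella', 'take'] (min_width=13, slack=0)
Line 3: ['light', 'fast'] (min_width=10, slack=3)
Line 4: ['light', 'music'] (min_width=11, slack=2)
Line 5: ['at', 'frog', 'up'] (min_width=10, slack=3)
Line 6: ['run', 'happy'] (min_width=9, slack=4)
Line 7: ['tomato'] (min_width=6, slack=7)
Line 8: ['diamond'] (min_width=7, slack=6)
Line 9: ['calendar'] (min_width=8, slack=5)
Line 10: ['gentle', 'play'] (min_width=11, slack=2)
Line 11: ['white', 'vector'] (min_width=12, slack=1)
Line 12: ['take', 'robot'] (min_width=10, slack=3)
Line 13: ['high', 'sound'] (min_width=10, slack=3)
Line 14: ['ant', 'display'] (min_width=11, slack=2)
Line 15: ['developer', 'be'] (min_width=12, slack=1)
Line 16: ['cherry'] (min_width=6, slack=7)
Total lines: 16

Answer: 16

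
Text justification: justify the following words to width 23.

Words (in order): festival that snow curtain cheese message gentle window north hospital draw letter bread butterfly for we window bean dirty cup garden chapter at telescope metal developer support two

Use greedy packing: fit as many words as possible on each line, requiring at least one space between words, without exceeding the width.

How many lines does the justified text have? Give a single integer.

Line 1: ['festival', 'that', 'snow'] (min_width=18, slack=5)
Line 2: ['curtain', 'cheese', 'message'] (min_width=22, slack=1)
Line 3: ['gentle', 'window', 'north'] (min_width=19, slack=4)
Line 4: ['hospital', 'draw', 'letter'] (min_width=20, slack=3)
Line 5: ['bread', 'butterfly', 'for', 'we'] (min_width=22, slack=1)
Line 6: ['window', 'bean', 'dirty', 'cup'] (min_width=21, slack=2)
Line 7: ['garden', 'chapter', 'at'] (min_width=17, slack=6)
Line 8: ['telescope', 'metal'] (min_width=15, slack=8)
Line 9: ['developer', 'support', 'two'] (min_width=21, slack=2)
Total lines: 9

Answer: 9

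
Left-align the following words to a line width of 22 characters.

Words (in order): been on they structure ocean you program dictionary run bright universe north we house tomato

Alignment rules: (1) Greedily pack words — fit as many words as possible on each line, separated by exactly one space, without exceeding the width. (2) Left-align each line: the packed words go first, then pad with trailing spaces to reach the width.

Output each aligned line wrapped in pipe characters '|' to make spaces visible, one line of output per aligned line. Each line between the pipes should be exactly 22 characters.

Answer: |been on they structure|
|ocean you program     |
|dictionary run bright |
|universe north we     |
|house tomato          |

Derivation:
Line 1: ['been', 'on', 'they', 'structure'] (min_width=22, slack=0)
Line 2: ['ocean', 'you', 'program'] (min_width=17, slack=5)
Line 3: ['dictionary', 'run', 'bright'] (min_width=21, slack=1)
Line 4: ['universe', 'north', 'we'] (min_width=17, slack=5)
Line 5: ['house', 'tomato'] (min_width=12, slack=10)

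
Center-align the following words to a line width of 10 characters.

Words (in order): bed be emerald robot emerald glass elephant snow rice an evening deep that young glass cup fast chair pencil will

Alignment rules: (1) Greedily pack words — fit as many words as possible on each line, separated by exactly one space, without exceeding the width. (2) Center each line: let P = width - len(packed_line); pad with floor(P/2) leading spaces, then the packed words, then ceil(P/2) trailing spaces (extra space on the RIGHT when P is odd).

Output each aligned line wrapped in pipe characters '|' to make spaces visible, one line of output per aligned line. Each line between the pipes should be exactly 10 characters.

Answer: |  bed be  |
| emerald  |
|  robot   |
| emerald  |
|  glass   |
| elephant |
|snow rice |
|an evening|
|deep that |
|  young   |
|glass cup |
|fast chair|
|  pencil  |
|   will   |

Derivation:
Line 1: ['bed', 'be'] (min_width=6, slack=4)
Line 2: ['emerald'] (min_width=7, slack=3)
Line 3: ['robot'] (min_width=5, slack=5)
Line 4: ['emerald'] (min_width=7, slack=3)
Line 5: ['glass'] (min_width=5, slack=5)
Line 6: ['elephant'] (min_width=8, slack=2)
Line 7: ['snow', 'rice'] (min_width=9, slack=1)
Line 8: ['an', 'evening'] (min_width=10, slack=0)
Line 9: ['deep', 'that'] (min_width=9, slack=1)
Line 10: ['young'] (min_width=5, slack=5)
Line 11: ['glass', 'cup'] (min_width=9, slack=1)
Line 12: ['fast', 'chair'] (min_width=10, slack=0)
Line 13: ['pencil'] (min_width=6, slack=4)
Line 14: ['will'] (min_width=4, slack=6)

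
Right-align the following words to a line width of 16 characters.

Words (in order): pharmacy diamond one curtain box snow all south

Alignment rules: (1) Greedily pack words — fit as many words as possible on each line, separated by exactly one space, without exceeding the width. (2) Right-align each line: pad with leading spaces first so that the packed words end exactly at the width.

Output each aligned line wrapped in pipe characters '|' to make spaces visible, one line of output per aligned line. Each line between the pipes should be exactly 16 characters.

Answer: |pharmacy diamond|
| one curtain box|
|  snow all south|

Derivation:
Line 1: ['pharmacy', 'diamond'] (min_width=16, slack=0)
Line 2: ['one', 'curtain', 'box'] (min_width=15, slack=1)
Line 3: ['snow', 'all', 'south'] (min_width=14, slack=2)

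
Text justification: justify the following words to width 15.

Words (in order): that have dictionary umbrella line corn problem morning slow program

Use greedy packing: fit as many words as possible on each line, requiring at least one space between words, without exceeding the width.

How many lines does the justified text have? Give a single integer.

Line 1: ['that', 'have'] (min_width=9, slack=6)
Line 2: ['dictionary'] (min_width=10, slack=5)
Line 3: ['umbrella', 'line'] (min_width=13, slack=2)
Line 4: ['corn', 'problem'] (min_width=12, slack=3)
Line 5: ['morning', 'slow'] (min_width=12, slack=3)
Line 6: ['program'] (min_width=7, slack=8)
Total lines: 6

Answer: 6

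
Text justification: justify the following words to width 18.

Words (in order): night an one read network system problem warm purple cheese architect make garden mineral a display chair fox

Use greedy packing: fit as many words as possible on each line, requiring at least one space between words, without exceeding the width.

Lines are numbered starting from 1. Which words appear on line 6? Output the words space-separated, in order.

Line 1: ['night', 'an', 'one', 'read'] (min_width=17, slack=1)
Line 2: ['network', 'system'] (min_width=14, slack=4)
Line 3: ['problem', 'warm'] (min_width=12, slack=6)
Line 4: ['purple', 'cheese'] (min_width=13, slack=5)
Line 5: ['architect', 'make'] (min_width=14, slack=4)
Line 6: ['garden', 'mineral', 'a'] (min_width=16, slack=2)
Line 7: ['display', 'chair', 'fox'] (min_width=17, slack=1)

Answer: garden mineral a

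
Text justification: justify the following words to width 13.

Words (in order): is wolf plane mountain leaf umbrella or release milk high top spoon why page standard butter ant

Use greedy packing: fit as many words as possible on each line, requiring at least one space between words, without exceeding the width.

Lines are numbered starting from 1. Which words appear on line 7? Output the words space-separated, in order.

Line 1: ['is', 'wolf', 'plane'] (min_width=13, slack=0)
Line 2: ['mountain', 'leaf'] (min_width=13, slack=0)
Line 3: ['umbrella', 'or'] (min_width=11, slack=2)
Line 4: ['release', 'milk'] (min_width=12, slack=1)
Line 5: ['high', 'top'] (min_width=8, slack=5)
Line 6: ['spoon', 'why'] (min_width=9, slack=4)
Line 7: ['page', 'standard'] (min_width=13, slack=0)
Line 8: ['butter', 'ant'] (min_width=10, slack=3)

Answer: page standard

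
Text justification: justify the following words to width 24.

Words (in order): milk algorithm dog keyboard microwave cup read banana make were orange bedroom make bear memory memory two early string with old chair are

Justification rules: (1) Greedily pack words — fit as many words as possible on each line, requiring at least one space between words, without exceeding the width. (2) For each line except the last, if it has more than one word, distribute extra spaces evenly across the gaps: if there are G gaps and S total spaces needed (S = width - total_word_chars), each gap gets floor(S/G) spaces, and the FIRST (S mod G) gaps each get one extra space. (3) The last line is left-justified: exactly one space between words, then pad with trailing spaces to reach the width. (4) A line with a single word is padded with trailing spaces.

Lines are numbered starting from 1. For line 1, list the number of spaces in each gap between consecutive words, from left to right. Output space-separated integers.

Line 1: ['milk', 'algorithm', 'dog'] (min_width=18, slack=6)
Line 2: ['keyboard', 'microwave', 'cup'] (min_width=22, slack=2)
Line 3: ['read', 'banana', 'make', 'were'] (min_width=21, slack=3)
Line 4: ['orange', 'bedroom', 'make', 'bear'] (min_width=24, slack=0)
Line 5: ['memory', 'memory', 'two', 'early'] (min_width=23, slack=1)
Line 6: ['string', 'with', 'old', 'chair'] (min_width=21, slack=3)
Line 7: ['are'] (min_width=3, slack=21)

Answer: 4 4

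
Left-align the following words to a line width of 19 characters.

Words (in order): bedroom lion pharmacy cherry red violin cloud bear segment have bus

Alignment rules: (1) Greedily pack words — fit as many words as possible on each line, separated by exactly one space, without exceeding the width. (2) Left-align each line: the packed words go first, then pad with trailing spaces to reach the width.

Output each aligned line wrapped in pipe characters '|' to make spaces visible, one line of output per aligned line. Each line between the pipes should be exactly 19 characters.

Line 1: ['bedroom', 'lion'] (min_width=12, slack=7)
Line 2: ['pharmacy', 'cherry', 'red'] (min_width=19, slack=0)
Line 3: ['violin', 'cloud', 'bear'] (min_width=17, slack=2)
Line 4: ['segment', 'have', 'bus'] (min_width=16, slack=3)

Answer: |bedroom lion       |
|pharmacy cherry red|
|violin cloud bear  |
|segment have bus   |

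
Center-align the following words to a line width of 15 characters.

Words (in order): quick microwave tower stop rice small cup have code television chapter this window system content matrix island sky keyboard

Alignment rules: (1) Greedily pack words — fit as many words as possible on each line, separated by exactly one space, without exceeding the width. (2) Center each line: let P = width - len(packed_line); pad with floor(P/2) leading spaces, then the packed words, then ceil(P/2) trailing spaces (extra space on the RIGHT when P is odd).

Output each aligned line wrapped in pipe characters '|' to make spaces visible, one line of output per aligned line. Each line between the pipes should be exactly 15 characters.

Answer: |quick microwave|
|tower stop rice|
|small cup have |
|code television|
| chapter this  |
| window system |
|content matrix |
|  island sky   |
|   keyboard    |

Derivation:
Line 1: ['quick', 'microwave'] (min_width=15, slack=0)
Line 2: ['tower', 'stop', 'rice'] (min_width=15, slack=0)
Line 3: ['small', 'cup', 'have'] (min_width=14, slack=1)
Line 4: ['code', 'television'] (min_width=15, slack=0)
Line 5: ['chapter', 'this'] (min_width=12, slack=3)
Line 6: ['window', 'system'] (min_width=13, slack=2)
Line 7: ['content', 'matrix'] (min_width=14, slack=1)
Line 8: ['island', 'sky'] (min_width=10, slack=5)
Line 9: ['keyboard'] (min_width=8, slack=7)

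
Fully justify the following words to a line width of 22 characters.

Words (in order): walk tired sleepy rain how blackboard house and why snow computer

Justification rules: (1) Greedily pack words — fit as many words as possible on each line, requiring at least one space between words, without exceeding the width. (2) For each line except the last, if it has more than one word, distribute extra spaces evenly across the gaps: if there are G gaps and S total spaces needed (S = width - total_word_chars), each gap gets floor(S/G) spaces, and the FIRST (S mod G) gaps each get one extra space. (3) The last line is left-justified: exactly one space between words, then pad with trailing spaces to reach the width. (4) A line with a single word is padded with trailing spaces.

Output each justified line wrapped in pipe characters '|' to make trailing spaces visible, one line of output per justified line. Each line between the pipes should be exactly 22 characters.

Line 1: ['walk', 'tired', 'sleepy', 'rain'] (min_width=22, slack=0)
Line 2: ['how', 'blackboard', 'house'] (min_width=20, slack=2)
Line 3: ['and', 'why', 'snow', 'computer'] (min_width=21, slack=1)

Answer: |walk tired sleepy rain|
|how  blackboard  house|
|and why snow computer |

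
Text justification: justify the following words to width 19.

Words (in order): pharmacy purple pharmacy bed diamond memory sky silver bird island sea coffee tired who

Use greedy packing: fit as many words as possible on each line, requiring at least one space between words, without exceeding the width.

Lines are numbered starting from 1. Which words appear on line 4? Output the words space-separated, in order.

Answer: silver bird island

Derivation:
Line 1: ['pharmacy', 'purple'] (min_width=15, slack=4)
Line 2: ['pharmacy', 'bed'] (min_width=12, slack=7)
Line 3: ['diamond', 'memory', 'sky'] (min_width=18, slack=1)
Line 4: ['silver', 'bird', 'island'] (min_width=18, slack=1)
Line 5: ['sea', 'coffee', 'tired'] (min_width=16, slack=3)
Line 6: ['who'] (min_width=3, slack=16)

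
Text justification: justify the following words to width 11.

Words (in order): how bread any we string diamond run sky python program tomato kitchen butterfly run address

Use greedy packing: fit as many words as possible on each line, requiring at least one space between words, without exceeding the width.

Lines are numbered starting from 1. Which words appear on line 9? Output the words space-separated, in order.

Line 1: ['how', 'bread'] (min_width=9, slack=2)
Line 2: ['any', 'we'] (min_width=6, slack=5)
Line 3: ['string'] (min_width=6, slack=5)
Line 4: ['diamond', 'run'] (min_width=11, slack=0)
Line 5: ['sky', 'python'] (min_width=10, slack=1)
Line 6: ['program'] (min_width=7, slack=4)
Line 7: ['tomato'] (min_width=6, slack=5)
Line 8: ['kitchen'] (min_width=7, slack=4)
Line 9: ['butterfly'] (min_width=9, slack=2)
Line 10: ['run', 'address'] (min_width=11, slack=0)

Answer: butterfly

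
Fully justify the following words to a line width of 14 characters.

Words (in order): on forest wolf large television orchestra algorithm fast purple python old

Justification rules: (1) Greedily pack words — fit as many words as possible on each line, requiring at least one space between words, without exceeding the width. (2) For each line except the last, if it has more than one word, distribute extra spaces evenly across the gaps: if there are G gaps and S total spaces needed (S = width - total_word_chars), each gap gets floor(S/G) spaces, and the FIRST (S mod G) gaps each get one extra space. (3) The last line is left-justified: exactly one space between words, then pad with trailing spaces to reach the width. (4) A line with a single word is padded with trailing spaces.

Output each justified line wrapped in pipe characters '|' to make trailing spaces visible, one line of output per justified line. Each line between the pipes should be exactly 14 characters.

Line 1: ['on', 'forest', 'wolf'] (min_width=14, slack=0)
Line 2: ['large'] (min_width=5, slack=9)
Line 3: ['television'] (min_width=10, slack=4)
Line 4: ['orchestra'] (min_width=9, slack=5)
Line 5: ['algorithm', 'fast'] (min_width=14, slack=0)
Line 6: ['purple', 'python'] (min_width=13, slack=1)
Line 7: ['old'] (min_width=3, slack=11)

Answer: |on forest wolf|
|large         |
|television    |
|orchestra     |
|algorithm fast|
|purple  python|
|old           |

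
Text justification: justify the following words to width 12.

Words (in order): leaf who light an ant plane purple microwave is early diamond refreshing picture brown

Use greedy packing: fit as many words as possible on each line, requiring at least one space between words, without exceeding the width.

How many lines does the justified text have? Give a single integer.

Line 1: ['leaf', 'who'] (min_width=8, slack=4)
Line 2: ['light', 'an', 'ant'] (min_width=12, slack=0)
Line 3: ['plane', 'purple'] (min_width=12, slack=0)
Line 4: ['microwave', 'is'] (min_width=12, slack=0)
Line 5: ['early'] (min_width=5, slack=7)
Line 6: ['diamond'] (min_width=7, slack=5)
Line 7: ['refreshing'] (min_width=10, slack=2)
Line 8: ['picture'] (min_width=7, slack=5)
Line 9: ['brown'] (min_width=5, slack=7)
Total lines: 9

Answer: 9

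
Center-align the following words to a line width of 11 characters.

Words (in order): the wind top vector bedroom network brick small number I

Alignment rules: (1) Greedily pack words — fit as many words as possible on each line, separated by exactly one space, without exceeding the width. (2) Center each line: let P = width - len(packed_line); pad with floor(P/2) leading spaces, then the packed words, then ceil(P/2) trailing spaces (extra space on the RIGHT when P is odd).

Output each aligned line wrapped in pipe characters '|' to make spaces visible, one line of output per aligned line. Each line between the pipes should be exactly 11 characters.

Line 1: ['the', 'wind'] (min_width=8, slack=3)
Line 2: ['top', 'vector'] (min_width=10, slack=1)
Line 3: ['bedroom'] (min_width=7, slack=4)
Line 4: ['network'] (min_width=7, slack=4)
Line 5: ['brick', 'small'] (min_width=11, slack=0)
Line 6: ['number', 'I'] (min_width=8, slack=3)

Answer: | the wind  |
|top vector |
|  bedroom  |
|  network  |
|brick small|
| number I  |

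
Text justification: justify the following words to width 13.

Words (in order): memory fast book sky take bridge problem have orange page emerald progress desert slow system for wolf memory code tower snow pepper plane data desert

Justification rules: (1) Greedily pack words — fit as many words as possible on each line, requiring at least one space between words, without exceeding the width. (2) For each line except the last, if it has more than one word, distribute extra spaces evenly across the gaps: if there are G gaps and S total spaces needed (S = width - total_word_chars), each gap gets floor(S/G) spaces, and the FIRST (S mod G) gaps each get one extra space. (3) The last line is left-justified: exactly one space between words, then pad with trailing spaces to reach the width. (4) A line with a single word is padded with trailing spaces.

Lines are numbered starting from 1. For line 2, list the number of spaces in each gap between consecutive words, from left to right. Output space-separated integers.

Answer: 1 1

Derivation:
Line 1: ['memory', 'fast'] (min_width=11, slack=2)
Line 2: ['book', 'sky', 'take'] (min_width=13, slack=0)
Line 3: ['bridge'] (min_width=6, slack=7)
Line 4: ['problem', 'have'] (min_width=12, slack=1)
Line 5: ['orange', 'page'] (min_width=11, slack=2)
Line 6: ['emerald'] (min_width=7, slack=6)
Line 7: ['progress'] (min_width=8, slack=5)
Line 8: ['desert', 'slow'] (min_width=11, slack=2)
Line 9: ['system', 'for'] (min_width=10, slack=3)
Line 10: ['wolf', 'memory'] (min_width=11, slack=2)
Line 11: ['code', 'tower'] (min_width=10, slack=3)
Line 12: ['snow', 'pepper'] (min_width=11, slack=2)
Line 13: ['plane', 'data'] (min_width=10, slack=3)
Line 14: ['desert'] (min_width=6, slack=7)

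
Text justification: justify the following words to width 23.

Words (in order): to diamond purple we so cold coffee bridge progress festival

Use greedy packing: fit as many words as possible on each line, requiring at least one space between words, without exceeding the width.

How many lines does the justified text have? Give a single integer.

Line 1: ['to', 'diamond', 'purple', 'we', 'so'] (min_width=23, slack=0)
Line 2: ['cold', 'coffee', 'bridge'] (min_width=18, slack=5)
Line 3: ['progress', 'festival'] (min_width=17, slack=6)
Total lines: 3

Answer: 3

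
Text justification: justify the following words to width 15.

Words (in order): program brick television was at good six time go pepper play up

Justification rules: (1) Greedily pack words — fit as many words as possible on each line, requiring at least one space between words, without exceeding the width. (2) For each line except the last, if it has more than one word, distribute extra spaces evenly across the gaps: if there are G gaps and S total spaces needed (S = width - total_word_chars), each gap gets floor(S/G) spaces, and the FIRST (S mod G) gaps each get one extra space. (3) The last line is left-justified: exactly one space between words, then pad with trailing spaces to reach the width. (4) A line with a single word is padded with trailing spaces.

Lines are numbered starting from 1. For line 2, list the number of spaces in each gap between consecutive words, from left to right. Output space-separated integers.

Answer: 2

Derivation:
Line 1: ['program', 'brick'] (min_width=13, slack=2)
Line 2: ['television', 'was'] (min_width=14, slack=1)
Line 3: ['at', 'good', 'six'] (min_width=11, slack=4)
Line 4: ['time', 'go', 'pepper'] (min_width=14, slack=1)
Line 5: ['play', 'up'] (min_width=7, slack=8)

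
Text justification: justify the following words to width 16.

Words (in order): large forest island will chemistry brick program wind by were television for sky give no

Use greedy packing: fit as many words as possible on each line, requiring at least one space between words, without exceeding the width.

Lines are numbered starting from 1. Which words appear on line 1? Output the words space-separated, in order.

Line 1: ['large', 'forest'] (min_width=12, slack=4)
Line 2: ['island', 'will'] (min_width=11, slack=5)
Line 3: ['chemistry', 'brick'] (min_width=15, slack=1)
Line 4: ['program', 'wind', 'by'] (min_width=15, slack=1)
Line 5: ['were', 'television'] (min_width=15, slack=1)
Line 6: ['for', 'sky', 'give', 'no'] (min_width=15, slack=1)

Answer: large forest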